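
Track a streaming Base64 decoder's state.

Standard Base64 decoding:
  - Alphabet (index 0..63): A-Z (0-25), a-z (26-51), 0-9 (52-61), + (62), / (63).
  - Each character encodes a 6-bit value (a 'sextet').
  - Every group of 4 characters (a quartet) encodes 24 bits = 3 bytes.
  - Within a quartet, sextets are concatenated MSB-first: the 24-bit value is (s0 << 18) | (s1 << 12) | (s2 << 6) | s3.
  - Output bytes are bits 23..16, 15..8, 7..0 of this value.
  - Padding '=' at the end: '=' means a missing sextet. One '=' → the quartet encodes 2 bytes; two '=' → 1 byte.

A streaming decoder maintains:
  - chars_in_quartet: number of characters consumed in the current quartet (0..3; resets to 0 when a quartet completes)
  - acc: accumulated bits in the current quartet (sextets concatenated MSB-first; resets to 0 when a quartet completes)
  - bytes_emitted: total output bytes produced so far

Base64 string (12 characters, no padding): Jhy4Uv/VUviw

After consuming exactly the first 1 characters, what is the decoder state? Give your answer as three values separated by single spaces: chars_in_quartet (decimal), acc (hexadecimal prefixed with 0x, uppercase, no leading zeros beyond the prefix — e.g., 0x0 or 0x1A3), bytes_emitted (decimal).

After char 0 ('J'=9): chars_in_quartet=1 acc=0x9 bytes_emitted=0

Answer: 1 0x9 0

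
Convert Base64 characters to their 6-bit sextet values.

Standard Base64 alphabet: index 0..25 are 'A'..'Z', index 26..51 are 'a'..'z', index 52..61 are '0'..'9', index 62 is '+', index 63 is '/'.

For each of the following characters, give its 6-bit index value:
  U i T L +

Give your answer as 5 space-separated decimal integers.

'U': A..Z range, ord('U') − ord('A') = 20
'i': a..z range, 26 + ord('i') − ord('a') = 34
'T': A..Z range, ord('T') − ord('A') = 19
'L': A..Z range, ord('L') − ord('A') = 11
'+': index 62

Answer: 20 34 19 11 62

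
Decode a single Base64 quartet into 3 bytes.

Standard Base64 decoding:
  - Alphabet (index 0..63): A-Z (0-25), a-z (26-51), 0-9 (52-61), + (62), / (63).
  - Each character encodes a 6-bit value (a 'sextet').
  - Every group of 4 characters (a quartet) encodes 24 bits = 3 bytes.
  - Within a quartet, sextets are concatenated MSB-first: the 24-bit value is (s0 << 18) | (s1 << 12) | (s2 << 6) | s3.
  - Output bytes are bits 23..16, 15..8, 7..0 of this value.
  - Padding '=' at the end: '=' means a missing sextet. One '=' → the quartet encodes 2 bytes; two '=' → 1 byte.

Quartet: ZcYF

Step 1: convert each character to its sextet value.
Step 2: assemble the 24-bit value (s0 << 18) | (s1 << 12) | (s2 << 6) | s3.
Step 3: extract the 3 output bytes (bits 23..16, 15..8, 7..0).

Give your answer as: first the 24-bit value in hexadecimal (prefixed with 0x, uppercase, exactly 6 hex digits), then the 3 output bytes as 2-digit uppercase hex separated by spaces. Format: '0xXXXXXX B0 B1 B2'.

Answer: 0x65C605 65 C6 05

Derivation:
Sextets: Z=25, c=28, Y=24, F=5
24-bit: (25<<18) | (28<<12) | (24<<6) | 5
      = 0x640000 | 0x01C000 | 0x000600 | 0x000005
      = 0x65C605
Bytes: (v>>16)&0xFF=65, (v>>8)&0xFF=C6, v&0xFF=05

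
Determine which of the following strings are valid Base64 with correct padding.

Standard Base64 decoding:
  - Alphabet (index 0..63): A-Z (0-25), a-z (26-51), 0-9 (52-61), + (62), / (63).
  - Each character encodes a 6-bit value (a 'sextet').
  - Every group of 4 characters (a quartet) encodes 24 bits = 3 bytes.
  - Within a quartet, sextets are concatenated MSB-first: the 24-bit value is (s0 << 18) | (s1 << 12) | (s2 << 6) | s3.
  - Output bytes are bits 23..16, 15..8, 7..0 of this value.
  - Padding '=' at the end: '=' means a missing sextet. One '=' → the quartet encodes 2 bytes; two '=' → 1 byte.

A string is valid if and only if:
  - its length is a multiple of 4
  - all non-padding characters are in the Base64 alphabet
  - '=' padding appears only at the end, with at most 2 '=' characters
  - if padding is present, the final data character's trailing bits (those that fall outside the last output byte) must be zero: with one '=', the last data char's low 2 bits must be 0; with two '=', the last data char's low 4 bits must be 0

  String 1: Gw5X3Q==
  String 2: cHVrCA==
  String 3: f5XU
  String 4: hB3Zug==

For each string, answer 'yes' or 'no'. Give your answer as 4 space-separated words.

String 1: 'Gw5X3Q==' → valid
String 2: 'cHVrCA==' → valid
String 3: 'f5XU' → valid
String 4: 'hB3Zug==' → valid

Answer: yes yes yes yes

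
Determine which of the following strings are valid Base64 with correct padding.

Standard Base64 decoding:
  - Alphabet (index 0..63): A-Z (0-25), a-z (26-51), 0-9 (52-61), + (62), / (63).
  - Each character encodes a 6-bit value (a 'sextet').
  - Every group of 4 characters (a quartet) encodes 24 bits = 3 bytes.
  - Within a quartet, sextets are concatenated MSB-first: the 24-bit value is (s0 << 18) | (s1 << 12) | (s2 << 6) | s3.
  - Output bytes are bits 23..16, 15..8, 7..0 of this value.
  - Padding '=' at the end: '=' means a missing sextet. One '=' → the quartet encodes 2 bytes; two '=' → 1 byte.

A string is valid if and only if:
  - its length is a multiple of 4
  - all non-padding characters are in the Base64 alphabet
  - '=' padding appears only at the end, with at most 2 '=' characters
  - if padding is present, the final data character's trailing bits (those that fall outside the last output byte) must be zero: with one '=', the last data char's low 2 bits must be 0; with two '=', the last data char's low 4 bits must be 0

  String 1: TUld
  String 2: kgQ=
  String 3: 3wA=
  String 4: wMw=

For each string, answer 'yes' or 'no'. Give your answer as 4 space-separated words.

String 1: 'TUld' → valid
String 2: 'kgQ=' → valid
String 3: '3wA=' → valid
String 4: 'wMw=' → valid

Answer: yes yes yes yes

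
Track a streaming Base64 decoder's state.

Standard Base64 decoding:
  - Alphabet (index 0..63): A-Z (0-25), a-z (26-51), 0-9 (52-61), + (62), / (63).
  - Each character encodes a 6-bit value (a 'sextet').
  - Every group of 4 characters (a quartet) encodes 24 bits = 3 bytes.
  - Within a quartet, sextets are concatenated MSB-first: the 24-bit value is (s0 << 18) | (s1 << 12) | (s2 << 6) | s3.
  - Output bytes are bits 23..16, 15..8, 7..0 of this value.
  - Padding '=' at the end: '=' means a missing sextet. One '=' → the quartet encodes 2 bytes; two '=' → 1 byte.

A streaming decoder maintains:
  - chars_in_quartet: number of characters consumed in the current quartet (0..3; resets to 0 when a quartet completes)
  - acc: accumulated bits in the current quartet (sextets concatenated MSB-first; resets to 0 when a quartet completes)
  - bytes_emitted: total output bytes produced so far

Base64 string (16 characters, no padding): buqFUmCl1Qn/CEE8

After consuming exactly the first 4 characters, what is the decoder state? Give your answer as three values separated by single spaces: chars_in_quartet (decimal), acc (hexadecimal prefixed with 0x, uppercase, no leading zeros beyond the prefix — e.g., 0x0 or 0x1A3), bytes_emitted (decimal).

Answer: 0 0x0 3

Derivation:
After char 0 ('b'=27): chars_in_quartet=1 acc=0x1B bytes_emitted=0
After char 1 ('u'=46): chars_in_quartet=2 acc=0x6EE bytes_emitted=0
After char 2 ('q'=42): chars_in_quartet=3 acc=0x1BBAA bytes_emitted=0
After char 3 ('F'=5): chars_in_quartet=4 acc=0x6EEA85 -> emit 6E EA 85, reset; bytes_emitted=3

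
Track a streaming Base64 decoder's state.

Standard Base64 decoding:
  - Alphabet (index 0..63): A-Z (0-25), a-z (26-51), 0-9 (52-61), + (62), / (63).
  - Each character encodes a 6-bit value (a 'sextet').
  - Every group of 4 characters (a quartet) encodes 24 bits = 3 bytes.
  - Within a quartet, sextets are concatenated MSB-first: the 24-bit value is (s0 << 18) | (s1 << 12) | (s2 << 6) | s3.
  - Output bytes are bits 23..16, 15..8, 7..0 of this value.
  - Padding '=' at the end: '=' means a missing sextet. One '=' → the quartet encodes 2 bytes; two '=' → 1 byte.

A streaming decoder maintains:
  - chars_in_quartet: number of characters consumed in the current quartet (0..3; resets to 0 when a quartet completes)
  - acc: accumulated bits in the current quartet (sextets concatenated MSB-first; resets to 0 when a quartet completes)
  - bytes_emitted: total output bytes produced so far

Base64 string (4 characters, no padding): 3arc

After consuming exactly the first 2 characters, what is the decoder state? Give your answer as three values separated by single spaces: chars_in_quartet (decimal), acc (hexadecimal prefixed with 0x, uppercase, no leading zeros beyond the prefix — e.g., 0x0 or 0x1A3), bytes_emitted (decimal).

Answer: 2 0xDDA 0

Derivation:
After char 0 ('3'=55): chars_in_quartet=1 acc=0x37 bytes_emitted=0
After char 1 ('a'=26): chars_in_quartet=2 acc=0xDDA bytes_emitted=0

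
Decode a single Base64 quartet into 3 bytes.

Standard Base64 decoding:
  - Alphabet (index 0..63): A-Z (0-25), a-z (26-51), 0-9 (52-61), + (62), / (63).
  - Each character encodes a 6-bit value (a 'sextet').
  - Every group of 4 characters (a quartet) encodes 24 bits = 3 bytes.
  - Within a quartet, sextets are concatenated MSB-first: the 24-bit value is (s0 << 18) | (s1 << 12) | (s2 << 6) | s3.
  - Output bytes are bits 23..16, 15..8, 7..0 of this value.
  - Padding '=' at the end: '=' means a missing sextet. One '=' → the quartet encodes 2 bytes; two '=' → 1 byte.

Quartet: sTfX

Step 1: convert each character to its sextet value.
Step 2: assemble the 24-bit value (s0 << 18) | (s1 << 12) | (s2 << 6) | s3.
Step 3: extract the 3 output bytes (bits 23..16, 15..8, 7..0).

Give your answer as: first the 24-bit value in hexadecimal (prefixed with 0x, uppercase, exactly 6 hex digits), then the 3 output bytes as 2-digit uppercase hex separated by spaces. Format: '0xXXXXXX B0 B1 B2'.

Answer: 0xB137D7 B1 37 D7

Derivation:
Sextets: s=44, T=19, f=31, X=23
24-bit: (44<<18) | (19<<12) | (31<<6) | 23
      = 0xB00000 | 0x013000 | 0x0007C0 | 0x000017
      = 0xB137D7
Bytes: (v>>16)&0xFF=B1, (v>>8)&0xFF=37, v&0xFF=D7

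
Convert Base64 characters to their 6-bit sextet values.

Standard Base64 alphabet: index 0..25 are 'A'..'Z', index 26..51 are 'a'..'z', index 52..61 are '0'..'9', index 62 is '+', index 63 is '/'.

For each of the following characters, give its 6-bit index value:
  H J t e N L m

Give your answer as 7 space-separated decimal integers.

'H': A..Z range, ord('H') − ord('A') = 7
'J': A..Z range, ord('J') − ord('A') = 9
't': a..z range, 26 + ord('t') − ord('a') = 45
'e': a..z range, 26 + ord('e') − ord('a') = 30
'N': A..Z range, ord('N') − ord('A') = 13
'L': A..Z range, ord('L') − ord('A') = 11
'm': a..z range, 26 + ord('m') − ord('a') = 38

Answer: 7 9 45 30 13 11 38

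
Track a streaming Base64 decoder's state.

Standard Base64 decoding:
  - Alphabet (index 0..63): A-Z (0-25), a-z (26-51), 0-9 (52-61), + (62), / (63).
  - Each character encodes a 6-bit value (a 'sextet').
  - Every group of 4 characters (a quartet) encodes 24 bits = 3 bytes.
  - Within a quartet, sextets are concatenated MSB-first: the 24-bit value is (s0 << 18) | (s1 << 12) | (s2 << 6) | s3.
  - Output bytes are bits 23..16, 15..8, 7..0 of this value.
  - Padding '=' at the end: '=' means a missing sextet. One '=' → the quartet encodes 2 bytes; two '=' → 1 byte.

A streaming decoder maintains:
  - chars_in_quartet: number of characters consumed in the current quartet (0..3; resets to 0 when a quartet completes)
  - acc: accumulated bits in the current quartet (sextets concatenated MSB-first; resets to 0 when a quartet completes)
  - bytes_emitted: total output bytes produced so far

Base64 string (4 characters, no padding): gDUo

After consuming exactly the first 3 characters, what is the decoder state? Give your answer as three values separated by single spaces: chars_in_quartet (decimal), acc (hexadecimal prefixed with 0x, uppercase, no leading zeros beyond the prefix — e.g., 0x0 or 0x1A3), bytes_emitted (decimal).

After char 0 ('g'=32): chars_in_quartet=1 acc=0x20 bytes_emitted=0
After char 1 ('D'=3): chars_in_quartet=2 acc=0x803 bytes_emitted=0
After char 2 ('U'=20): chars_in_quartet=3 acc=0x200D4 bytes_emitted=0

Answer: 3 0x200D4 0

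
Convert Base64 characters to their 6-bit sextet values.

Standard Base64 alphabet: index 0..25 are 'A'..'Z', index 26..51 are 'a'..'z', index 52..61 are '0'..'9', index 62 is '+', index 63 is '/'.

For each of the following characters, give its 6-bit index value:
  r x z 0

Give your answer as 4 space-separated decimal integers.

'r': a..z range, 26 + ord('r') − ord('a') = 43
'x': a..z range, 26 + ord('x') − ord('a') = 49
'z': a..z range, 26 + ord('z') − ord('a') = 51
'0': 0..9 range, 52 + ord('0') − ord('0') = 52

Answer: 43 49 51 52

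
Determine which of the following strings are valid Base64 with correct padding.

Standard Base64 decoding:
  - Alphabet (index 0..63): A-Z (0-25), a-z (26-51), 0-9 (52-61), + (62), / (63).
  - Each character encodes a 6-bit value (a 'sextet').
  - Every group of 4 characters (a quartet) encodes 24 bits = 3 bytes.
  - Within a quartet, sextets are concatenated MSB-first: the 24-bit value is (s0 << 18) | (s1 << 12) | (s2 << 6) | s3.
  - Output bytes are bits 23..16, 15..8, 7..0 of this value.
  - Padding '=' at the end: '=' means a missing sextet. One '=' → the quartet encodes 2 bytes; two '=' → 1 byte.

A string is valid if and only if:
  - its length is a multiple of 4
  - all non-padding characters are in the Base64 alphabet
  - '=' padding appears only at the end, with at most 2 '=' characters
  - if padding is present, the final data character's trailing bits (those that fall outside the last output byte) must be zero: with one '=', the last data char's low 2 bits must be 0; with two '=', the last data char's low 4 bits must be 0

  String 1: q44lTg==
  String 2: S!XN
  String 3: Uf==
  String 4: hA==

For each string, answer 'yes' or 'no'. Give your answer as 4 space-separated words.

Answer: yes no no yes

Derivation:
String 1: 'q44lTg==' → valid
String 2: 'S!XN' → invalid (bad char(s): ['!'])
String 3: 'Uf==' → invalid (bad trailing bits)
String 4: 'hA==' → valid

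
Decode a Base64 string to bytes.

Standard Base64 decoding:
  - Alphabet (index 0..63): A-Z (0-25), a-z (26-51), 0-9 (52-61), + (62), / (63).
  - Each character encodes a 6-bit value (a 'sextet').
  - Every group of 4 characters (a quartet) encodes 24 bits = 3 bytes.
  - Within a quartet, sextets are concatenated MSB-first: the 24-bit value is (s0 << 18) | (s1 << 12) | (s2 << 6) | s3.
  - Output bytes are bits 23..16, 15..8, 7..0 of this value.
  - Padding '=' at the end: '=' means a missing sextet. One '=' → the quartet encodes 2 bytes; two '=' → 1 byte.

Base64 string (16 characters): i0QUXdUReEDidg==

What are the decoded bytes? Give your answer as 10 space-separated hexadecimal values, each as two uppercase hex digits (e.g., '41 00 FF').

After char 0 ('i'=34): chars_in_quartet=1 acc=0x22 bytes_emitted=0
After char 1 ('0'=52): chars_in_quartet=2 acc=0x8B4 bytes_emitted=0
After char 2 ('Q'=16): chars_in_quartet=3 acc=0x22D10 bytes_emitted=0
After char 3 ('U'=20): chars_in_quartet=4 acc=0x8B4414 -> emit 8B 44 14, reset; bytes_emitted=3
After char 4 ('X'=23): chars_in_quartet=1 acc=0x17 bytes_emitted=3
After char 5 ('d'=29): chars_in_quartet=2 acc=0x5DD bytes_emitted=3
After char 6 ('U'=20): chars_in_quartet=3 acc=0x17754 bytes_emitted=3
After char 7 ('R'=17): chars_in_quartet=4 acc=0x5DD511 -> emit 5D D5 11, reset; bytes_emitted=6
After char 8 ('e'=30): chars_in_quartet=1 acc=0x1E bytes_emitted=6
After char 9 ('E'=4): chars_in_quartet=2 acc=0x784 bytes_emitted=6
After char 10 ('D'=3): chars_in_quartet=3 acc=0x1E103 bytes_emitted=6
After char 11 ('i'=34): chars_in_quartet=4 acc=0x7840E2 -> emit 78 40 E2, reset; bytes_emitted=9
After char 12 ('d'=29): chars_in_quartet=1 acc=0x1D bytes_emitted=9
After char 13 ('g'=32): chars_in_quartet=2 acc=0x760 bytes_emitted=9
Padding '==': partial quartet acc=0x760 -> emit 76; bytes_emitted=10

Answer: 8B 44 14 5D D5 11 78 40 E2 76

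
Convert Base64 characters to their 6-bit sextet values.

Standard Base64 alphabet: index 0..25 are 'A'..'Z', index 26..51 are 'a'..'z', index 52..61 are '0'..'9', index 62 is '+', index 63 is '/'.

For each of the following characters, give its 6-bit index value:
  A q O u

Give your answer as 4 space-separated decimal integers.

'A': A..Z range, ord('A') − ord('A') = 0
'q': a..z range, 26 + ord('q') − ord('a') = 42
'O': A..Z range, ord('O') − ord('A') = 14
'u': a..z range, 26 + ord('u') − ord('a') = 46

Answer: 0 42 14 46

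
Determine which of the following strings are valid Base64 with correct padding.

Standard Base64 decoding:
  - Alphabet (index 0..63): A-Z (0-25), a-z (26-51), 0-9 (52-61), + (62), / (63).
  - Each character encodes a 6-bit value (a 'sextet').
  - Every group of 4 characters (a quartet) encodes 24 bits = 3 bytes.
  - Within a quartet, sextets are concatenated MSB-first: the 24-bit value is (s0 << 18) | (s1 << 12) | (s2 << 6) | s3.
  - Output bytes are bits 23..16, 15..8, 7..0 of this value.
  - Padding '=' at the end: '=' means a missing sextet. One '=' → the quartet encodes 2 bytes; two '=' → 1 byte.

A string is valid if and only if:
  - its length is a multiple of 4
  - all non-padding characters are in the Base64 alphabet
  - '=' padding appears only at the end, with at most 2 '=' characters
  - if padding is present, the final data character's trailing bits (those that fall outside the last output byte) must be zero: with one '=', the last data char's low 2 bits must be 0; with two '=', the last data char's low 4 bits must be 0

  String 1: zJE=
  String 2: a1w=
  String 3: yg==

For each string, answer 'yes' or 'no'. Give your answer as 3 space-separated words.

String 1: 'zJE=' → valid
String 2: 'a1w=' → valid
String 3: 'yg==' → valid

Answer: yes yes yes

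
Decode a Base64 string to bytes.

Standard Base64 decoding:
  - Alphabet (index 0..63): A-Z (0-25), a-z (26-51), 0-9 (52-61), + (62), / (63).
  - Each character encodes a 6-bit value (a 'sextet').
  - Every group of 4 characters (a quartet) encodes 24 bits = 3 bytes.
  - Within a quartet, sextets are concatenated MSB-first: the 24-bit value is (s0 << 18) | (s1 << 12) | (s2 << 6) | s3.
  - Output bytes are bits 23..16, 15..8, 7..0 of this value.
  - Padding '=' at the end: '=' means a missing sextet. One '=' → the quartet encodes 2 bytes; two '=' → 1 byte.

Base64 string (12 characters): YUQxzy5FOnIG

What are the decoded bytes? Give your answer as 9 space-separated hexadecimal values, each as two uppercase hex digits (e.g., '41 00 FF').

After char 0 ('Y'=24): chars_in_quartet=1 acc=0x18 bytes_emitted=0
After char 1 ('U'=20): chars_in_quartet=2 acc=0x614 bytes_emitted=0
After char 2 ('Q'=16): chars_in_quartet=3 acc=0x18510 bytes_emitted=0
After char 3 ('x'=49): chars_in_quartet=4 acc=0x614431 -> emit 61 44 31, reset; bytes_emitted=3
After char 4 ('z'=51): chars_in_quartet=1 acc=0x33 bytes_emitted=3
After char 5 ('y'=50): chars_in_quartet=2 acc=0xCF2 bytes_emitted=3
After char 6 ('5'=57): chars_in_quartet=3 acc=0x33CB9 bytes_emitted=3
After char 7 ('F'=5): chars_in_quartet=4 acc=0xCF2E45 -> emit CF 2E 45, reset; bytes_emitted=6
After char 8 ('O'=14): chars_in_quartet=1 acc=0xE bytes_emitted=6
After char 9 ('n'=39): chars_in_quartet=2 acc=0x3A7 bytes_emitted=6
After char 10 ('I'=8): chars_in_quartet=3 acc=0xE9C8 bytes_emitted=6
After char 11 ('G'=6): chars_in_quartet=4 acc=0x3A7206 -> emit 3A 72 06, reset; bytes_emitted=9

Answer: 61 44 31 CF 2E 45 3A 72 06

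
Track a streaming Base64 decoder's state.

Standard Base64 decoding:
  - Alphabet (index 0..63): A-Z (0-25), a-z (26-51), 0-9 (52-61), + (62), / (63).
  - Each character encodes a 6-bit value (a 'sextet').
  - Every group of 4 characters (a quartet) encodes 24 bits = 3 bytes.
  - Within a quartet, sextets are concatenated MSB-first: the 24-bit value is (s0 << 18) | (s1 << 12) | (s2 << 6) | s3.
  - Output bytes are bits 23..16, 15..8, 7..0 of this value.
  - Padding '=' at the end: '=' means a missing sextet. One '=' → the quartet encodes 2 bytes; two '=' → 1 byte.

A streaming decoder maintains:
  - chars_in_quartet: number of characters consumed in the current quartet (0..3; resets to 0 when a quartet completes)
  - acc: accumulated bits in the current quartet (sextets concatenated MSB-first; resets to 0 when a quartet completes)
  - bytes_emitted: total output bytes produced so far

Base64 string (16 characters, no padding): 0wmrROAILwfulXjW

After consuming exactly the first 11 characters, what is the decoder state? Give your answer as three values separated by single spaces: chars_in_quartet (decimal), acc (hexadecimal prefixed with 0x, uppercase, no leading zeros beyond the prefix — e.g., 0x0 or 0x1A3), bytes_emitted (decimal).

After char 0 ('0'=52): chars_in_quartet=1 acc=0x34 bytes_emitted=0
After char 1 ('w'=48): chars_in_quartet=2 acc=0xD30 bytes_emitted=0
After char 2 ('m'=38): chars_in_quartet=3 acc=0x34C26 bytes_emitted=0
After char 3 ('r'=43): chars_in_quartet=4 acc=0xD309AB -> emit D3 09 AB, reset; bytes_emitted=3
After char 4 ('R'=17): chars_in_quartet=1 acc=0x11 bytes_emitted=3
After char 5 ('O'=14): chars_in_quartet=2 acc=0x44E bytes_emitted=3
After char 6 ('A'=0): chars_in_quartet=3 acc=0x11380 bytes_emitted=3
After char 7 ('I'=8): chars_in_quartet=4 acc=0x44E008 -> emit 44 E0 08, reset; bytes_emitted=6
After char 8 ('L'=11): chars_in_quartet=1 acc=0xB bytes_emitted=6
After char 9 ('w'=48): chars_in_quartet=2 acc=0x2F0 bytes_emitted=6
After char 10 ('f'=31): chars_in_quartet=3 acc=0xBC1F bytes_emitted=6

Answer: 3 0xBC1F 6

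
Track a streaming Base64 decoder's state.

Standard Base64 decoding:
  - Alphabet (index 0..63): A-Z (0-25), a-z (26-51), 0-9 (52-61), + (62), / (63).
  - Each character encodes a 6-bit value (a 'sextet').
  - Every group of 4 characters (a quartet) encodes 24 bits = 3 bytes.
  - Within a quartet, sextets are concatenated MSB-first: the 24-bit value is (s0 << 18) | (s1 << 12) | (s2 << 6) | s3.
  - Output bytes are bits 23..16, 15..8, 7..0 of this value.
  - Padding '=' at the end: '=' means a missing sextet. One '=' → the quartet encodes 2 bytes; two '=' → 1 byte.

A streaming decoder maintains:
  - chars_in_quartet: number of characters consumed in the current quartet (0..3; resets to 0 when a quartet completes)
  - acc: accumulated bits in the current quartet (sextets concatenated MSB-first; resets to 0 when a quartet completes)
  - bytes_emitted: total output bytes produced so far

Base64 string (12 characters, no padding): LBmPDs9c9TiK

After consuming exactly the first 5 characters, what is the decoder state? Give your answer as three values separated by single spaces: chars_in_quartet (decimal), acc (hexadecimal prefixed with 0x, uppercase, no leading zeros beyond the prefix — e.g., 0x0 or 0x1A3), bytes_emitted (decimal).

After char 0 ('L'=11): chars_in_quartet=1 acc=0xB bytes_emitted=0
After char 1 ('B'=1): chars_in_quartet=2 acc=0x2C1 bytes_emitted=0
After char 2 ('m'=38): chars_in_quartet=3 acc=0xB066 bytes_emitted=0
After char 3 ('P'=15): chars_in_quartet=4 acc=0x2C198F -> emit 2C 19 8F, reset; bytes_emitted=3
After char 4 ('D'=3): chars_in_quartet=1 acc=0x3 bytes_emitted=3

Answer: 1 0x3 3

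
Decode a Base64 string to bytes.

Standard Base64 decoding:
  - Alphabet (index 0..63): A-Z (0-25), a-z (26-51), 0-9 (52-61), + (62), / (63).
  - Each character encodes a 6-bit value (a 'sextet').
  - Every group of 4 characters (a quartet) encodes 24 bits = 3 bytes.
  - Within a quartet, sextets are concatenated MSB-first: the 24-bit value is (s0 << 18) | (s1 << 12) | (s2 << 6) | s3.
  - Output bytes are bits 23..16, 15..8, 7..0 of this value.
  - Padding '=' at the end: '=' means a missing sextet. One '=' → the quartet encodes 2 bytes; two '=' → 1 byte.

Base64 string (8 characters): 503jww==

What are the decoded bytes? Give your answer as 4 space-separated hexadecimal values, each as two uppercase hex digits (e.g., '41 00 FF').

Answer: E7 4D E3 C3

Derivation:
After char 0 ('5'=57): chars_in_quartet=1 acc=0x39 bytes_emitted=0
After char 1 ('0'=52): chars_in_quartet=2 acc=0xE74 bytes_emitted=0
After char 2 ('3'=55): chars_in_quartet=3 acc=0x39D37 bytes_emitted=0
After char 3 ('j'=35): chars_in_quartet=4 acc=0xE74DE3 -> emit E7 4D E3, reset; bytes_emitted=3
After char 4 ('w'=48): chars_in_quartet=1 acc=0x30 bytes_emitted=3
After char 5 ('w'=48): chars_in_quartet=2 acc=0xC30 bytes_emitted=3
Padding '==': partial quartet acc=0xC30 -> emit C3; bytes_emitted=4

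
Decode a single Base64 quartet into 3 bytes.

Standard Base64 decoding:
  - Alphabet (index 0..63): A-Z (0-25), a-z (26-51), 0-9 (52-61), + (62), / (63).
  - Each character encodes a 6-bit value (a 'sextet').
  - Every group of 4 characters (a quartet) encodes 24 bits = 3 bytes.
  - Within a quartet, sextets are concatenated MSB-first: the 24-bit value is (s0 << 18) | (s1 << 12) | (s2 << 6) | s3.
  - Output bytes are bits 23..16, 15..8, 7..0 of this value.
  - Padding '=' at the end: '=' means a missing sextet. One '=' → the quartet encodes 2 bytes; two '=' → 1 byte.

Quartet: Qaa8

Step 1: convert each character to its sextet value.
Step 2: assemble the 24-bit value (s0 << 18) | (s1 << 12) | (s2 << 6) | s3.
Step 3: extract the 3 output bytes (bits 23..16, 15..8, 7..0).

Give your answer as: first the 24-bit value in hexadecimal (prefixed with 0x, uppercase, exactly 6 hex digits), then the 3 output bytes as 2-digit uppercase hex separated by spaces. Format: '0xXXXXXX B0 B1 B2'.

Sextets: Q=16, a=26, a=26, 8=60
24-bit: (16<<18) | (26<<12) | (26<<6) | 60
      = 0x400000 | 0x01A000 | 0x000680 | 0x00003C
      = 0x41A6BC
Bytes: (v>>16)&0xFF=41, (v>>8)&0xFF=A6, v&0xFF=BC

Answer: 0x41A6BC 41 A6 BC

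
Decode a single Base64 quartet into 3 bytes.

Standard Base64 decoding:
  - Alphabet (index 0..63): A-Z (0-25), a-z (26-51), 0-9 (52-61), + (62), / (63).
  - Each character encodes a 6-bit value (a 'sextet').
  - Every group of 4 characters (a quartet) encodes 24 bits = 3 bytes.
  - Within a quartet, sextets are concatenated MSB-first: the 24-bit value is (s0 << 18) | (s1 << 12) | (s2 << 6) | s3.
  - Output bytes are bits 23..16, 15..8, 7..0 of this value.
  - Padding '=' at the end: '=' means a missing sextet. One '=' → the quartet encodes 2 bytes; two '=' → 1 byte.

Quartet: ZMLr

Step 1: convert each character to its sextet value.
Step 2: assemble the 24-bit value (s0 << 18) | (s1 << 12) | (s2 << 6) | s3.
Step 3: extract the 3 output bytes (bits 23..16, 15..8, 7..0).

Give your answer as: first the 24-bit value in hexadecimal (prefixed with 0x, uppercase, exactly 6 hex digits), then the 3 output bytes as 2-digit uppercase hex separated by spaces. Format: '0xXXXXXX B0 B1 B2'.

Answer: 0x64C2EB 64 C2 EB

Derivation:
Sextets: Z=25, M=12, L=11, r=43
24-bit: (25<<18) | (12<<12) | (11<<6) | 43
      = 0x640000 | 0x00C000 | 0x0002C0 | 0x00002B
      = 0x64C2EB
Bytes: (v>>16)&0xFF=64, (v>>8)&0xFF=C2, v&0xFF=EB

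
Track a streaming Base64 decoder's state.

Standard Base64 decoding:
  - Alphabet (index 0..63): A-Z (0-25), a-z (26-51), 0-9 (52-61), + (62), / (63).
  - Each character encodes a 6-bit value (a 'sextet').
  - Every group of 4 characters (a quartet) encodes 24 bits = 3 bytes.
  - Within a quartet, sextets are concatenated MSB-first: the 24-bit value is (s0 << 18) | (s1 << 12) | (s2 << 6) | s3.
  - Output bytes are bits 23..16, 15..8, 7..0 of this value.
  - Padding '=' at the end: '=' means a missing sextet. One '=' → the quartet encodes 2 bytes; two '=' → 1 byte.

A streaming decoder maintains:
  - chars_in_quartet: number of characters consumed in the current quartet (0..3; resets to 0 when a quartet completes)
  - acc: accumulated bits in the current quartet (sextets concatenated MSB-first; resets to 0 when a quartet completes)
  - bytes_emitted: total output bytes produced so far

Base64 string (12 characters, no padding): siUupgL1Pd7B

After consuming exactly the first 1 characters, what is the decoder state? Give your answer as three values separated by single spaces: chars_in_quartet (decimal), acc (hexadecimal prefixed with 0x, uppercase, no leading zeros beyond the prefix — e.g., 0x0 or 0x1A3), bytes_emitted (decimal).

Answer: 1 0x2C 0

Derivation:
After char 0 ('s'=44): chars_in_quartet=1 acc=0x2C bytes_emitted=0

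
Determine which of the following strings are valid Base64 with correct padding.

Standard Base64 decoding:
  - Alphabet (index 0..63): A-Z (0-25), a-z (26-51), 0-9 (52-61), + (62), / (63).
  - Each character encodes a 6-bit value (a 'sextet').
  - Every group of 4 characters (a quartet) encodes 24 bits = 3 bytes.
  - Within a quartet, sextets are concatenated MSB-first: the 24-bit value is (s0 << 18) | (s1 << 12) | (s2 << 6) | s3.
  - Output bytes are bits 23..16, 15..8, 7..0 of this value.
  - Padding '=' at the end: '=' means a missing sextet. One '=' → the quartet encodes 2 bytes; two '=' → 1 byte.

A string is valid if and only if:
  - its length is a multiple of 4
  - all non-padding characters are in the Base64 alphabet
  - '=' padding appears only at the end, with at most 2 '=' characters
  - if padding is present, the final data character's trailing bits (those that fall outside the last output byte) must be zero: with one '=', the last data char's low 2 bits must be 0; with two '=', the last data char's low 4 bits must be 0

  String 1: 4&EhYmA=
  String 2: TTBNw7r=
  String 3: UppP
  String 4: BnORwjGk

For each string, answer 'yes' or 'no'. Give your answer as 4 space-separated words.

Answer: no no yes yes

Derivation:
String 1: '4&EhYmA=' → invalid (bad char(s): ['&'])
String 2: 'TTBNw7r=' → invalid (bad trailing bits)
String 3: 'UppP' → valid
String 4: 'BnORwjGk' → valid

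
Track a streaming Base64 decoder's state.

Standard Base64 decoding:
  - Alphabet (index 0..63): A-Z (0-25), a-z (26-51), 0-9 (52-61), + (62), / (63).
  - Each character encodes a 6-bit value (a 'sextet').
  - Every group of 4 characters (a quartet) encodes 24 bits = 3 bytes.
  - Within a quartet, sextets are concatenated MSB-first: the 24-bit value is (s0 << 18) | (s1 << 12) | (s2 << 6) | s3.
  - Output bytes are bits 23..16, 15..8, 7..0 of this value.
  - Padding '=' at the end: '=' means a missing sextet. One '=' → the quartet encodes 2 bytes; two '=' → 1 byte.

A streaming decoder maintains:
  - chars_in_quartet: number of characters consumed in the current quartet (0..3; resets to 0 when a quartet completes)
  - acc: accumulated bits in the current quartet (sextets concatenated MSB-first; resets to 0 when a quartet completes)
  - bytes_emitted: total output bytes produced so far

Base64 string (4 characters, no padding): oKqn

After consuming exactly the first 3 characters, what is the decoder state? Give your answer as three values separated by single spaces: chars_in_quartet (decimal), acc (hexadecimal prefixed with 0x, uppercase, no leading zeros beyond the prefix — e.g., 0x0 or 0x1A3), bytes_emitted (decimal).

Answer: 3 0x282AA 0

Derivation:
After char 0 ('o'=40): chars_in_quartet=1 acc=0x28 bytes_emitted=0
After char 1 ('K'=10): chars_in_quartet=2 acc=0xA0A bytes_emitted=0
After char 2 ('q'=42): chars_in_quartet=3 acc=0x282AA bytes_emitted=0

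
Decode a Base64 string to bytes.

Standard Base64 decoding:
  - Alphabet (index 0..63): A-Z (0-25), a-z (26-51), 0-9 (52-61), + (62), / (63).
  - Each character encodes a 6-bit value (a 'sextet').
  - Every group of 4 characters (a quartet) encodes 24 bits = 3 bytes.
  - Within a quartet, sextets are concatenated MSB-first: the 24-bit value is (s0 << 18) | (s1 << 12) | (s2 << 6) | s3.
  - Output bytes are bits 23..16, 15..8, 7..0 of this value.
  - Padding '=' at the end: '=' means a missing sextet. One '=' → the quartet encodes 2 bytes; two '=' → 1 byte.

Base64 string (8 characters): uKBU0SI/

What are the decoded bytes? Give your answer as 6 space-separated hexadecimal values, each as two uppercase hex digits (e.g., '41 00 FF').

Answer: B8 A0 54 D1 22 3F

Derivation:
After char 0 ('u'=46): chars_in_quartet=1 acc=0x2E bytes_emitted=0
After char 1 ('K'=10): chars_in_quartet=2 acc=0xB8A bytes_emitted=0
After char 2 ('B'=1): chars_in_quartet=3 acc=0x2E281 bytes_emitted=0
After char 3 ('U'=20): chars_in_quartet=4 acc=0xB8A054 -> emit B8 A0 54, reset; bytes_emitted=3
After char 4 ('0'=52): chars_in_quartet=1 acc=0x34 bytes_emitted=3
After char 5 ('S'=18): chars_in_quartet=2 acc=0xD12 bytes_emitted=3
After char 6 ('I'=8): chars_in_quartet=3 acc=0x34488 bytes_emitted=3
After char 7 ('/'=63): chars_in_quartet=4 acc=0xD1223F -> emit D1 22 3F, reset; bytes_emitted=6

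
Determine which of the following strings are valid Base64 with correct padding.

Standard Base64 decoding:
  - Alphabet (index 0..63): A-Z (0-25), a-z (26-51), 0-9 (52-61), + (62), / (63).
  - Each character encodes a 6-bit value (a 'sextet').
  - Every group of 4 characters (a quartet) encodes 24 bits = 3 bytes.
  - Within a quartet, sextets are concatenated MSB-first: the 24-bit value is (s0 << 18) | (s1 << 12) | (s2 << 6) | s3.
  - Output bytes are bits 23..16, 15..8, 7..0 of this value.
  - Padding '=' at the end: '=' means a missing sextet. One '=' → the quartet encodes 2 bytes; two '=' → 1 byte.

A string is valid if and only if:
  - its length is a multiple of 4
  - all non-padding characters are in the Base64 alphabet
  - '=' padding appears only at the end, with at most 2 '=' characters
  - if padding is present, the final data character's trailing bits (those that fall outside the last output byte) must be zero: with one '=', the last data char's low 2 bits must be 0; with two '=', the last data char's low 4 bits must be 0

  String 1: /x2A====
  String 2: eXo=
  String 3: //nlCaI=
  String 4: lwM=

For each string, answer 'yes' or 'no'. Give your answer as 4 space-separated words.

Answer: no yes yes yes

Derivation:
String 1: '/x2A====' → invalid (4 pad chars (max 2))
String 2: 'eXo=' → valid
String 3: '//nlCaI=' → valid
String 4: 'lwM=' → valid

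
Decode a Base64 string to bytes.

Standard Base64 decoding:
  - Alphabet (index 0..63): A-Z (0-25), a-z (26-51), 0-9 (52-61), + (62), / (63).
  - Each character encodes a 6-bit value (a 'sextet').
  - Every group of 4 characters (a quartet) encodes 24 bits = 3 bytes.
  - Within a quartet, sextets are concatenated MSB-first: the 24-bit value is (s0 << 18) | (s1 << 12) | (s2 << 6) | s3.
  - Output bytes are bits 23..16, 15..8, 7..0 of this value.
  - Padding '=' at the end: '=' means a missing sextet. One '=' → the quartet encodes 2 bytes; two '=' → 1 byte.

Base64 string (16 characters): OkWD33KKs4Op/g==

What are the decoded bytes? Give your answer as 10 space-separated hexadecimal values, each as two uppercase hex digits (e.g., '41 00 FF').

Answer: 3A 45 83 DF 72 8A B3 83 A9 FE

Derivation:
After char 0 ('O'=14): chars_in_quartet=1 acc=0xE bytes_emitted=0
After char 1 ('k'=36): chars_in_quartet=2 acc=0x3A4 bytes_emitted=0
After char 2 ('W'=22): chars_in_quartet=3 acc=0xE916 bytes_emitted=0
After char 3 ('D'=3): chars_in_quartet=4 acc=0x3A4583 -> emit 3A 45 83, reset; bytes_emitted=3
After char 4 ('3'=55): chars_in_quartet=1 acc=0x37 bytes_emitted=3
After char 5 ('3'=55): chars_in_quartet=2 acc=0xDF7 bytes_emitted=3
After char 6 ('K'=10): chars_in_quartet=3 acc=0x37DCA bytes_emitted=3
After char 7 ('K'=10): chars_in_quartet=4 acc=0xDF728A -> emit DF 72 8A, reset; bytes_emitted=6
After char 8 ('s'=44): chars_in_quartet=1 acc=0x2C bytes_emitted=6
After char 9 ('4'=56): chars_in_quartet=2 acc=0xB38 bytes_emitted=6
After char 10 ('O'=14): chars_in_quartet=3 acc=0x2CE0E bytes_emitted=6
After char 11 ('p'=41): chars_in_quartet=4 acc=0xB383A9 -> emit B3 83 A9, reset; bytes_emitted=9
After char 12 ('/'=63): chars_in_quartet=1 acc=0x3F bytes_emitted=9
After char 13 ('g'=32): chars_in_quartet=2 acc=0xFE0 bytes_emitted=9
Padding '==': partial quartet acc=0xFE0 -> emit FE; bytes_emitted=10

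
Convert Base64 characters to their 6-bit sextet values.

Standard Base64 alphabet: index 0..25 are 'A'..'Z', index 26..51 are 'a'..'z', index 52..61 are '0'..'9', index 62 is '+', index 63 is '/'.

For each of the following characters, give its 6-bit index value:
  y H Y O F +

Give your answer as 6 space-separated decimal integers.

'y': a..z range, 26 + ord('y') − ord('a') = 50
'H': A..Z range, ord('H') − ord('A') = 7
'Y': A..Z range, ord('Y') − ord('A') = 24
'O': A..Z range, ord('O') − ord('A') = 14
'F': A..Z range, ord('F') − ord('A') = 5
'+': index 62

Answer: 50 7 24 14 5 62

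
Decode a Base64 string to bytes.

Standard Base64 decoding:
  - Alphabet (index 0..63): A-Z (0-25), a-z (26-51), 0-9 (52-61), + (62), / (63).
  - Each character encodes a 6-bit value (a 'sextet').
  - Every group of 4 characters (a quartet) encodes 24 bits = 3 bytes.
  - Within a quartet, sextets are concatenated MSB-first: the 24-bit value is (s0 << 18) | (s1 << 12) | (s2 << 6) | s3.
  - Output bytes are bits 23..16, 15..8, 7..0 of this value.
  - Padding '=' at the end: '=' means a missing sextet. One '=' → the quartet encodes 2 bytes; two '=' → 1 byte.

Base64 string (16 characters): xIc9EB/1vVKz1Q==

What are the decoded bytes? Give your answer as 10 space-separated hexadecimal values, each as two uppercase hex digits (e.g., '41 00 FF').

Answer: C4 87 3D 10 1F F5 BD 52 B3 D5

Derivation:
After char 0 ('x'=49): chars_in_quartet=1 acc=0x31 bytes_emitted=0
After char 1 ('I'=8): chars_in_quartet=2 acc=0xC48 bytes_emitted=0
After char 2 ('c'=28): chars_in_quartet=3 acc=0x3121C bytes_emitted=0
After char 3 ('9'=61): chars_in_quartet=4 acc=0xC4873D -> emit C4 87 3D, reset; bytes_emitted=3
After char 4 ('E'=4): chars_in_quartet=1 acc=0x4 bytes_emitted=3
After char 5 ('B'=1): chars_in_quartet=2 acc=0x101 bytes_emitted=3
After char 6 ('/'=63): chars_in_quartet=3 acc=0x407F bytes_emitted=3
After char 7 ('1'=53): chars_in_quartet=4 acc=0x101FF5 -> emit 10 1F F5, reset; bytes_emitted=6
After char 8 ('v'=47): chars_in_quartet=1 acc=0x2F bytes_emitted=6
After char 9 ('V'=21): chars_in_quartet=2 acc=0xBD5 bytes_emitted=6
After char 10 ('K'=10): chars_in_quartet=3 acc=0x2F54A bytes_emitted=6
After char 11 ('z'=51): chars_in_quartet=4 acc=0xBD52B3 -> emit BD 52 B3, reset; bytes_emitted=9
After char 12 ('1'=53): chars_in_quartet=1 acc=0x35 bytes_emitted=9
After char 13 ('Q'=16): chars_in_quartet=2 acc=0xD50 bytes_emitted=9
Padding '==': partial quartet acc=0xD50 -> emit D5; bytes_emitted=10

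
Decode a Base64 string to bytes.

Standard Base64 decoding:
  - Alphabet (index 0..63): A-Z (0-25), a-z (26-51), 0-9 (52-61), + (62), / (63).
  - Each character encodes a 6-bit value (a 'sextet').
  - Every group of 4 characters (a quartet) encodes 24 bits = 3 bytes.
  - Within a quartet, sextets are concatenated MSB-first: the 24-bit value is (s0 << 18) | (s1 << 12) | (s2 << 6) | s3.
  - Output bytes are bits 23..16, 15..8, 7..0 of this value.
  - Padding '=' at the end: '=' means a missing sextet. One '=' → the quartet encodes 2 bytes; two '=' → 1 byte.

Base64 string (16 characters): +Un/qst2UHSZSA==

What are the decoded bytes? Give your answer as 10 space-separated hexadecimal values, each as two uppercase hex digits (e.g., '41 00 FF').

After char 0 ('+'=62): chars_in_quartet=1 acc=0x3E bytes_emitted=0
After char 1 ('U'=20): chars_in_quartet=2 acc=0xF94 bytes_emitted=0
After char 2 ('n'=39): chars_in_quartet=3 acc=0x3E527 bytes_emitted=0
After char 3 ('/'=63): chars_in_quartet=4 acc=0xF949FF -> emit F9 49 FF, reset; bytes_emitted=3
After char 4 ('q'=42): chars_in_quartet=1 acc=0x2A bytes_emitted=3
After char 5 ('s'=44): chars_in_quartet=2 acc=0xAAC bytes_emitted=3
After char 6 ('t'=45): chars_in_quartet=3 acc=0x2AB2D bytes_emitted=3
After char 7 ('2'=54): chars_in_quartet=4 acc=0xAACB76 -> emit AA CB 76, reset; bytes_emitted=6
After char 8 ('U'=20): chars_in_quartet=1 acc=0x14 bytes_emitted=6
After char 9 ('H'=7): chars_in_quartet=2 acc=0x507 bytes_emitted=6
After char 10 ('S'=18): chars_in_quartet=3 acc=0x141D2 bytes_emitted=6
After char 11 ('Z'=25): chars_in_quartet=4 acc=0x507499 -> emit 50 74 99, reset; bytes_emitted=9
After char 12 ('S'=18): chars_in_quartet=1 acc=0x12 bytes_emitted=9
After char 13 ('A'=0): chars_in_quartet=2 acc=0x480 bytes_emitted=9
Padding '==': partial quartet acc=0x480 -> emit 48; bytes_emitted=10

Answer: F9 49 FF AA CB 76 50 74 99 48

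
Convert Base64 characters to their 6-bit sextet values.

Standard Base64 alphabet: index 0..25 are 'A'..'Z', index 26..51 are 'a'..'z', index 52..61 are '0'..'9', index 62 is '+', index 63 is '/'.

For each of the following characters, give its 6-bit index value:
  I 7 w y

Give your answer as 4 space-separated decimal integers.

Answer: 8 59 48 50

Derivation:
'I': A..Z range, ord('I') − ord('A') = 8
'7': 0..9 range, 52 + ord('7') − ord('0') = 59
'w': a..z range, 26 + ord('w') − ord('a') = 48
'y': a..z range, 26 + ord('y') − ord('a') = 50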